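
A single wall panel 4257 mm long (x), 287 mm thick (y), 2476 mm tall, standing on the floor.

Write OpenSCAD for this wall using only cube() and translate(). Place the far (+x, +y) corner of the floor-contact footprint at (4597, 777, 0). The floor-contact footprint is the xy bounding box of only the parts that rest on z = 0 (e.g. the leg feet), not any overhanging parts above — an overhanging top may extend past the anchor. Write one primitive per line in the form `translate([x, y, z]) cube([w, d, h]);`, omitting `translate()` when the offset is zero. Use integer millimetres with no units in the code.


translate([340, 490, 0]) cube([4257, 287, 2476]);


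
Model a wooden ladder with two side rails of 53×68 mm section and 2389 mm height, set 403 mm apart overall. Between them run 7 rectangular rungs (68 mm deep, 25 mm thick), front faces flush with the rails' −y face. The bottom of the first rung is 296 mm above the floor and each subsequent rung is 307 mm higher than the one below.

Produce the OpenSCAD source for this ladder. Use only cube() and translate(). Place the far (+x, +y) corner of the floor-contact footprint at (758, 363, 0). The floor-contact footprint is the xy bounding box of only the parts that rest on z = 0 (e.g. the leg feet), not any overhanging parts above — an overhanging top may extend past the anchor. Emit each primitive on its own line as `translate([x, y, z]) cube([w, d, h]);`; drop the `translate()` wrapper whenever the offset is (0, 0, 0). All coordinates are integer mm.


// rung span = 403 - 2*53 = 297
// rung[k] z = 296 + k*307
translate([355, 295, 0]) cube([53, 68, 2389]);
translate([705, 295, 0]) cube([53, 68, 2389]);
translate([408, 295, 296]) cube([297, 68, 25]);
translate([408, 295, 603]) cube([297, 68, 25]);
translate([408, 295, 910]) cube([297, 68, 25]);
translate([408, 295, 1217]) cube([297, 68, 25]);
translate([408, 295, 1524]) cube([297, 68, 25]);
translate([408, 295, 1831]) cube([297, 68, 25]);
translate([408, 295, 2138]) cube([297, 68, 25]);


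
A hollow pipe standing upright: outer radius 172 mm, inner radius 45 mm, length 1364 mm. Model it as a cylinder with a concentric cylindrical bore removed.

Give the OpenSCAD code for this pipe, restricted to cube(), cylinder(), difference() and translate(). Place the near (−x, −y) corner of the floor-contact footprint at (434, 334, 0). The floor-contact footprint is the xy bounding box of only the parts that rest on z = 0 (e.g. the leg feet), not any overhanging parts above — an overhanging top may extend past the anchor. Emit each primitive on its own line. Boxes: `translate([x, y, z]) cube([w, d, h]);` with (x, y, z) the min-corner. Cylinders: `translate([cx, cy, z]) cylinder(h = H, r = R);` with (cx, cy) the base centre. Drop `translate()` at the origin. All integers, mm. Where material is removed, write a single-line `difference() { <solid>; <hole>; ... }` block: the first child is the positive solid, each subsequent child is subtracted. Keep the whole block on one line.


difference() { translate([606, 506, 0]) cylinder(h = 1364, r = 172); translate([606, 506, 0]) cylinder(h = 1364, r = 45); }


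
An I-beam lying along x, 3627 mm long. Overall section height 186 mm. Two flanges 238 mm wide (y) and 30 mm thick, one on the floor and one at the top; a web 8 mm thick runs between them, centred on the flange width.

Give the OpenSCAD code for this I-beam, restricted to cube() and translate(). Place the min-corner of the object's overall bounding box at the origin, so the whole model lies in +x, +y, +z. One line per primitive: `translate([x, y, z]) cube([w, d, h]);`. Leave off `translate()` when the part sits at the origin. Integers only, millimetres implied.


cube([3627, 238, 30]);
translate([0, 115, 30]) cube([3627, 8, 126]);
translate([0, 0, 156]) cube([3627, 238, 30]);


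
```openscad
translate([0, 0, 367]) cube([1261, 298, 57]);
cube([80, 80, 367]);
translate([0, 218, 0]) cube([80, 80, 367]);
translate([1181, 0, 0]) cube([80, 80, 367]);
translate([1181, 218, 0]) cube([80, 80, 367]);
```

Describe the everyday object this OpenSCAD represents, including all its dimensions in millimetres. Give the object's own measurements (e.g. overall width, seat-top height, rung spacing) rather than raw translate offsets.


A long wooden bench with a 1261 mm (x) × 298 mm (y) seat, 57 mm thick, its top surface 424 mm above the floor. Four 80 mm square legs at the seat corners, flush with the edges, run from z = 0 to the seat underside.


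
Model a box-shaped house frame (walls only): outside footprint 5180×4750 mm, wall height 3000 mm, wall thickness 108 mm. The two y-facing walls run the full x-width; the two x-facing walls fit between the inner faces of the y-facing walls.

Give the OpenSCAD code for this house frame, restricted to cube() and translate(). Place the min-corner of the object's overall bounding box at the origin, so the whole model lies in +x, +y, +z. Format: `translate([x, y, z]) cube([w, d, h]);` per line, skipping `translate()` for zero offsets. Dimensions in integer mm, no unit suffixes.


cube([5180, 108, 3000]);
translate([0, 4642, 0]) cube([5180, 108, 3000]);
translate([0, 108, 0]) cube([108, 4534, 3000]);
translate([5072, 108, 0]) cube([108, 4534, 3000]);


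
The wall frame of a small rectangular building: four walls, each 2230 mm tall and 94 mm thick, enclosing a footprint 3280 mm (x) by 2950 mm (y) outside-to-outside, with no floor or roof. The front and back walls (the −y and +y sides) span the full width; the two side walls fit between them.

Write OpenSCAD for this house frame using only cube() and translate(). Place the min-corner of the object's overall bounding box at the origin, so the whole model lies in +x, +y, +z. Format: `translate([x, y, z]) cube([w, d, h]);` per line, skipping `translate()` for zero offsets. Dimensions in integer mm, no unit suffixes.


cube([3280, 94, 2230]);
translate([0, 2856, 0]) cube([3280, 94, 2230]);
translate([0, 94, 0]) cube([94, 2762, 2230]);
translate([3186, 94, 0]) cube([94, 2762, 2230]);


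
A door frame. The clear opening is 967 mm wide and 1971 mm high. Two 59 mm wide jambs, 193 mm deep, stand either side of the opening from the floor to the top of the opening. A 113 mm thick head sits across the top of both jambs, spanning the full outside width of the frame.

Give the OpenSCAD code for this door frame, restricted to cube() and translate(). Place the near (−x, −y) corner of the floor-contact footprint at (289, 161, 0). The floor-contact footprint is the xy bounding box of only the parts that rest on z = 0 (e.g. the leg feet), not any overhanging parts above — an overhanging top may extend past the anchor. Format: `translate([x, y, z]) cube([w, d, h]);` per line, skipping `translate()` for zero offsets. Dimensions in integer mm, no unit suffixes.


translate([289, 161, 0]) cube([59, 193, 1971]);
translate([1315, 161, 0]) cube([59, 193, 1971]);
translate([289, 161, 1971]) cube([1085, 193, 113]);


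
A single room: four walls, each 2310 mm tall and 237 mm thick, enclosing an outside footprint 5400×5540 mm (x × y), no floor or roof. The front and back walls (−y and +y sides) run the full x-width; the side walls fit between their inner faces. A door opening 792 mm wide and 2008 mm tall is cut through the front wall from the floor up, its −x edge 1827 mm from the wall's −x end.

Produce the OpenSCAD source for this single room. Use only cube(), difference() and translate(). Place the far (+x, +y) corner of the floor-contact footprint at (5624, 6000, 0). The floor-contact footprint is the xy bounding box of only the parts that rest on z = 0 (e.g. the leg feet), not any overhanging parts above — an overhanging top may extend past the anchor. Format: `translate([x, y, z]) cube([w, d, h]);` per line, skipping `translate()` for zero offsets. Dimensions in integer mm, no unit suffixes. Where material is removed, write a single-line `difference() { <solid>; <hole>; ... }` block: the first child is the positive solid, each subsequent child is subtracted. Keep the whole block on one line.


difference() { translate([224, 460, 0]) cube([5400, 237, 2310]); translate([2051, 460, 0]) cube([792, 237, 2008]); }
translate([224, 5763, 0]) cube([5400, 237, 2310]);
translate([224, 697, 0]) cube([237, 5066, 2310]);
translate([5387, 697, 0]) cube([237, 5066, 2310]);


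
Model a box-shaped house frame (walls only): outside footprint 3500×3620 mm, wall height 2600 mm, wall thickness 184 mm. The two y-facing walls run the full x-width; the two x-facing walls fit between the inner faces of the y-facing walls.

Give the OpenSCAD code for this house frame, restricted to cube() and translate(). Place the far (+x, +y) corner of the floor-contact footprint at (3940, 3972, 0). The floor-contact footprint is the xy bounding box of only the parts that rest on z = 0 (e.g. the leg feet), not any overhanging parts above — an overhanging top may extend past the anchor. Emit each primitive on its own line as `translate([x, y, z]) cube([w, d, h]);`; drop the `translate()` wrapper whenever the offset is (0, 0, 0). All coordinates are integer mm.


translate([440, 352, 0]) cube([3500, 184, 2600]);
translate([440, 3788, 0]) cube([3500, 184, 2600]);
translate([440, 536, 0]) cube([184, 3252, 2600]);
translate([3756, 536, 0]) cube([184, 3252, 2600]);


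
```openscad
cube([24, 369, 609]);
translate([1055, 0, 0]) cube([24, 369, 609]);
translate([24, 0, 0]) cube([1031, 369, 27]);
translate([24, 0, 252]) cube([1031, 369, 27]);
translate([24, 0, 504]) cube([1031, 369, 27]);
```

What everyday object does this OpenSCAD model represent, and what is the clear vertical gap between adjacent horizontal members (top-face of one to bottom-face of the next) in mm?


A bookshelf. The clear shelf gap is 225 mm.

Two tall side panels with 3 horizontal boards between them — a bookshelf. The first two shelf undersides are at z = 0 and z = 252; with shelf thickness 27, the clear gap is 252 − 0 − 27 = 225 mm.


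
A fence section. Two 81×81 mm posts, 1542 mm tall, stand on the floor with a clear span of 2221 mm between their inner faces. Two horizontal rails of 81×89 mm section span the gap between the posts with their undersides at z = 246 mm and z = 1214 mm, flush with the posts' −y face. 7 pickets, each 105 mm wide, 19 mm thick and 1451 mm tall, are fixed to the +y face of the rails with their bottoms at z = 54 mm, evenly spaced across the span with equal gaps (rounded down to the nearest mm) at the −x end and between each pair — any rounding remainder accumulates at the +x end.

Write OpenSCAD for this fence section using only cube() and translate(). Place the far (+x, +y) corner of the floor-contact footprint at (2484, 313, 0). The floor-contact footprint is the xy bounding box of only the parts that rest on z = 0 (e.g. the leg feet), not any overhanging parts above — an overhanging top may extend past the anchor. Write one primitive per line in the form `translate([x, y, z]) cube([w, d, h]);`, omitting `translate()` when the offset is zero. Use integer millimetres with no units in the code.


translate([101, 232, 0]) cube([81, 81, 1542]);
translate([2403, 232, 0]) cube([81, 81, 1542]);
translate([182, 232, 246]) cube([2221, 81, 89]);
translate([182, 232, 1214]) cube([2221, 81, 89]);
translate([367, 313, 54]) cube([105, 19, 1451]);
translate([657, 313, 54]) cube([105, 19, 1451]);
translate([947, 313, 54]) cube([105, 19, 1451]);
translate([1237, 313, 54]) cube([105, 19, 1451]);
translate([1527, 313, 54]) cube([105, 19, 1451]);
translate([1817, 313, 54]) cube([105, 19, 1451]);
translate([2107, 313, 54]) cube([105, 19, 1451]);


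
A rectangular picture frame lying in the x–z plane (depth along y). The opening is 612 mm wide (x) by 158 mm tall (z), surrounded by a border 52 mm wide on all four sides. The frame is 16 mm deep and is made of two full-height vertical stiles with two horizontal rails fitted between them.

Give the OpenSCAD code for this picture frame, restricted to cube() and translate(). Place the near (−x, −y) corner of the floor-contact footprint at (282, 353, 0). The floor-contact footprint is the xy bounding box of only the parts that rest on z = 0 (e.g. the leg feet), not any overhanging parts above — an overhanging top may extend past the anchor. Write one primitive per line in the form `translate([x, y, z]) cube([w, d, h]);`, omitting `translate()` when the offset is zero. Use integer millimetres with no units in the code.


translate([282, 353, 0]) cube([52, 16, 262]);
translate([946, 353, 0]) cube([52, 16, 262]);
translate([334, 353, 0]) cube([612, 16, 52]);
translate([334, 353, 210]) cube([612, 16, 52]);


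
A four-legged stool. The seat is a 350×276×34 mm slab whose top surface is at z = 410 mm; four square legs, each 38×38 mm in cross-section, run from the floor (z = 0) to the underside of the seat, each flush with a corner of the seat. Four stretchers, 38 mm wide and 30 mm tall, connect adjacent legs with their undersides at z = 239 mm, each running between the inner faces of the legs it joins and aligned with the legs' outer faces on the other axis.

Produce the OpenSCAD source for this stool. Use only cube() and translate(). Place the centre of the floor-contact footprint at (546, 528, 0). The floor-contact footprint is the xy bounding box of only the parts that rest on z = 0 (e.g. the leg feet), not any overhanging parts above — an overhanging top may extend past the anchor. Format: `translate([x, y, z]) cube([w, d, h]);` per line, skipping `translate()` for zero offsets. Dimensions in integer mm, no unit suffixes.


translate([371, 390, 376]) cube([350, 276, 34]);
translate([371, 390, 0]) cube([38, 38, 376]);
translate([683, 390, 0]) cube([38, 38, 376]);
translate([371, 628, 0]) cube([38, 38, 376]);
translate([683, 628, 0]) cube([38, 38, 376]);
translate([409, 390, 239]) cube([274, 38, 30]);
translate([409, 628, 239]) cube([274, 38, 30]);
translate([371, 428, 239]) cube([38, 200, 30]);
translate([683, 428, 239]) cube([38, 200, 30]);


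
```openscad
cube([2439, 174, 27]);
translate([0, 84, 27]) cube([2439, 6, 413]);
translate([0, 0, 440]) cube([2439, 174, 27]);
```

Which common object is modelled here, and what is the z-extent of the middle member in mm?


An I-beam. The web height is 413 mm.

Two wide flanges with a thin centred web — an I-beam. Overall 467 mm minus two 27 mm flanges gives a web of 467 − 2·27 = 413 mm.


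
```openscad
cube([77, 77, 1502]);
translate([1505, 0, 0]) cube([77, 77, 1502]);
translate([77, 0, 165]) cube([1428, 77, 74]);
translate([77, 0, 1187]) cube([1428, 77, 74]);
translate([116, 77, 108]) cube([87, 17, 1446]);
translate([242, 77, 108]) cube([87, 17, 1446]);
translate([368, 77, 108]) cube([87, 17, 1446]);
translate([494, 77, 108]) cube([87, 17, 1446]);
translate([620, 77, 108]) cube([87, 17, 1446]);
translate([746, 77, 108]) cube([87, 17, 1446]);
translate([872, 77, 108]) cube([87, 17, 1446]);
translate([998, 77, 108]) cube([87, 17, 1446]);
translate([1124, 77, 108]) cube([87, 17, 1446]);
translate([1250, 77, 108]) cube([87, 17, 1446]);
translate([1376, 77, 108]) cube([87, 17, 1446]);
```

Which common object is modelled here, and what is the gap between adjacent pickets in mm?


A fence section. The picket gap is 39 mm.

Two posts, two rails, 11 pickets — a fence section. Span 1428 mm holds 11 pickets of 87 mm with 12 equal gaps: ⌊(1428 − 11·87) / 12⌋ = 39 mm.


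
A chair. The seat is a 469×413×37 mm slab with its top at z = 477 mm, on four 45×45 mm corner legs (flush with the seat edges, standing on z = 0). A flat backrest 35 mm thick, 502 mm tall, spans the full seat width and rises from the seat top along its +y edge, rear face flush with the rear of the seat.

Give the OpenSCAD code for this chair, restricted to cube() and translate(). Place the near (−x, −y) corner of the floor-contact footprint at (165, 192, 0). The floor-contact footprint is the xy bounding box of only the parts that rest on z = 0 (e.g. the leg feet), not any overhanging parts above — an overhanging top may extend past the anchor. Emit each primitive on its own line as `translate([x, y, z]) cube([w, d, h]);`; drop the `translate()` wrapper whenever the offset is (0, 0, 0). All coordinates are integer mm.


translate([165, 192, 440]) cube([469, 413, 37]);
translate([165, 192, 0]) cube([45, 45, 440]);
translate([589, 192, 0]) cube([45, 45, 440]);
translate([165, 560, 0]) cube([45, 45, 440]);
translate([589, 560, 0]) cube([45, 45, 440]);
translate([165, 570, 477]) cube([469, 35, 502]);


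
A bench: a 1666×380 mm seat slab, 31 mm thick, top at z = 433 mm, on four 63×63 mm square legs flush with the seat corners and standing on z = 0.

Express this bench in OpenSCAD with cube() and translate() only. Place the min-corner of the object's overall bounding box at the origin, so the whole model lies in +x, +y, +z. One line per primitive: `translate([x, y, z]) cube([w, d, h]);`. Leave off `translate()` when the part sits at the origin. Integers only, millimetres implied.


// leg_h = 433 − 31 = 402
translate([0, 0, 402]) cube([1666, 380, 31]);
cube([63, 63, 402]);
translate([0, 317, 0]) cube([63, 63, 402]);
translate([1603, 0, 0]) cube([63, 63, 402]);
translate([1603, 317, 0]) cube([63, 63, 402]);


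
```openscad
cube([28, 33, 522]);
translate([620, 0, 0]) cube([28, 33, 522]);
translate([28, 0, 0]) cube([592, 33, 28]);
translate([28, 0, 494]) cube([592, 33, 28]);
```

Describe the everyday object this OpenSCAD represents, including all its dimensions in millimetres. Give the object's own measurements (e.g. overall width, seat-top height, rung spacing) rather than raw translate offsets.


A rectangular picture frame lying in the x–z plane (depth along y). The opening is 592 mm wide (x) by 466 mm tall (z), surrounded by a border 28 mm wide on all four sides. The frame is 33 mm deep and is made of two full-height vertical stiles with two horizontal rails fitted between them.


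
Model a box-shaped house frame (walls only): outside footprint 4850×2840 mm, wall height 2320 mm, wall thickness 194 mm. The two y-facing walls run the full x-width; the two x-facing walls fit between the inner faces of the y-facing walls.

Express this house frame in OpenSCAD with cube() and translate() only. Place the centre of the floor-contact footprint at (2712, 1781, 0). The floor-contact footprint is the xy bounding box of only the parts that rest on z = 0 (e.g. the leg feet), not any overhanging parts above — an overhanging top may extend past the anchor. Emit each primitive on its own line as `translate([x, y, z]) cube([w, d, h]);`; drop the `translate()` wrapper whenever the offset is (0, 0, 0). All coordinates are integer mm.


translate([287, 361, 0]) cube([4850, 194, 2320]);
translate([287, 3007, 0]) cube([4850, 194, 2320]);
translate([287, 555, 0]) cube([194, 2452, 2320]);
translate([4943, 555, 0]) cube([194, 2452, 2320]);


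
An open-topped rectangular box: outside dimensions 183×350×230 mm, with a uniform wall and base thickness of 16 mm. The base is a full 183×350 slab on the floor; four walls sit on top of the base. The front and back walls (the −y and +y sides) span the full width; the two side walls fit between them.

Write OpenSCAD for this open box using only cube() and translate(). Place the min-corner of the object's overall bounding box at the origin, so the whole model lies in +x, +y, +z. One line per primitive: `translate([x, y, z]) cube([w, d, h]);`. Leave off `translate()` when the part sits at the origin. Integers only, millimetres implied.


cube([183, 350, 16]);
translate([0, 0, 16]) cube([183, 16, 214]);
translate([0, 334, 16]) cube([183, 16, 214]);
translate([0, 16, 16]) cube([16, 318, 214]);
translate([167, 16, 16]) cube([16, 318, 214]);


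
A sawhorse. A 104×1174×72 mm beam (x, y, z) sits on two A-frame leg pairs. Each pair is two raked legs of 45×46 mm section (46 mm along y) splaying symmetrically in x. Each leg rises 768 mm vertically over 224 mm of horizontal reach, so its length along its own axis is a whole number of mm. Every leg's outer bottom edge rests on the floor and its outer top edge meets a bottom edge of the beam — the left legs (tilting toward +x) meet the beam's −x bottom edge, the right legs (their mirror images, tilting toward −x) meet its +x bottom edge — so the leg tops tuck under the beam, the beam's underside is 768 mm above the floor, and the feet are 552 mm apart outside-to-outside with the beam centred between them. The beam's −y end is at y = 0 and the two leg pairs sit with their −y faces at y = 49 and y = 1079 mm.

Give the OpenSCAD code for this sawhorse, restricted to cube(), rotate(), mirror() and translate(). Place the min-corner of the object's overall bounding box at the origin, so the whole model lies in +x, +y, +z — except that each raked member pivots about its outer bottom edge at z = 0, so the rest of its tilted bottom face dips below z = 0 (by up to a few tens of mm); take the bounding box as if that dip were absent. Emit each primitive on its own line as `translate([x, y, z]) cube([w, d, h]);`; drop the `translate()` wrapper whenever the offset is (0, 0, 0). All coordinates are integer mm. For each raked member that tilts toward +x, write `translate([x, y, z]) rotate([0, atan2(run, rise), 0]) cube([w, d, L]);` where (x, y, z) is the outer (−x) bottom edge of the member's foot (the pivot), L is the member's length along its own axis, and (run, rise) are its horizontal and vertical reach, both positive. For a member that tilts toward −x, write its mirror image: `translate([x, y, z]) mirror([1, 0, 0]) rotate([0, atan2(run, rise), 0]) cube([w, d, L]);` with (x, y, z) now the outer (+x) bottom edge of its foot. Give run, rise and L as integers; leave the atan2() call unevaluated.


// leg length = √(224² + 768²) = 800
// right-leg outer foot x = 2·224 + 104 = 552
// beam min-corner = (224, 0, 768)
translate([224, 0, 768]) cube([104, 1174, 72]);
translate([0, 49, 0]) rotate([0, atan2(224, 768), 0]) cube([45, 46, 800]);
translate([552, 49, 0]) mirror([1, 0, 0]) rotate([0, atan2(224, 768), 0]) cube([45, 46, 800]);
translate([0, 1079, 0]) rotate([0, atan2(224, 768), 0]) cube([45, 46, 800]);
translate([552, 1079, 0]) mirror([1, 0, 0]) rotate([0, atan2(224, 768), 0]) cube([45, 46, 800]);


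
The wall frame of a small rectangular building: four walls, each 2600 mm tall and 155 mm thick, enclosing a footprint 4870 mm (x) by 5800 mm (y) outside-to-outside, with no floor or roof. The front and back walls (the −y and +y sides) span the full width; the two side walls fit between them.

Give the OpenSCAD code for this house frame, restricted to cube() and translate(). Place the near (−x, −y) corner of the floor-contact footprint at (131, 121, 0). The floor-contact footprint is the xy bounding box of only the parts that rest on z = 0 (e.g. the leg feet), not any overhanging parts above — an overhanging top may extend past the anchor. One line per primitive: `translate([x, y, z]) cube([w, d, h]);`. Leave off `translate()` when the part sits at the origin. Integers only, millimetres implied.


translate([131, 121, 0]) cube([4870, 155, 2600]);
translate([131, 5766, 0]) cube([4870, 155, 2600]);
translate([131, 276, 0]) cube([155, 5490, 2600]);
translate([4846, 276, 0]) cube([155, 5490, 2600]);


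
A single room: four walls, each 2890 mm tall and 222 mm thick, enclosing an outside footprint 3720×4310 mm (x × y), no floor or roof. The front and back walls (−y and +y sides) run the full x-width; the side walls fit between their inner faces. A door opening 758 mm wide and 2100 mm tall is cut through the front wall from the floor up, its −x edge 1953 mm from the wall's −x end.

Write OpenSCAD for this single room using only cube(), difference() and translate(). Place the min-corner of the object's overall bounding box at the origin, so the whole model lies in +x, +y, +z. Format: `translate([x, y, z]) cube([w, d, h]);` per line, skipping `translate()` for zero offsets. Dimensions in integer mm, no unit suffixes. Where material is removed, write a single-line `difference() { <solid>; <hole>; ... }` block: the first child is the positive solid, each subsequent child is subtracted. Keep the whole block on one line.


difference() { cube([3720, 222, 2890]); translate([1953, 0, 0]) cube([758, 222, 2100]); }
translate([0, 4088, 0]) cube([3720, 222, 2890]);
translate([0, 222, 0]) cube([222, 3866, 2890]);
translate([3498, 222, 0]) cube([222, 3866, 2890]);


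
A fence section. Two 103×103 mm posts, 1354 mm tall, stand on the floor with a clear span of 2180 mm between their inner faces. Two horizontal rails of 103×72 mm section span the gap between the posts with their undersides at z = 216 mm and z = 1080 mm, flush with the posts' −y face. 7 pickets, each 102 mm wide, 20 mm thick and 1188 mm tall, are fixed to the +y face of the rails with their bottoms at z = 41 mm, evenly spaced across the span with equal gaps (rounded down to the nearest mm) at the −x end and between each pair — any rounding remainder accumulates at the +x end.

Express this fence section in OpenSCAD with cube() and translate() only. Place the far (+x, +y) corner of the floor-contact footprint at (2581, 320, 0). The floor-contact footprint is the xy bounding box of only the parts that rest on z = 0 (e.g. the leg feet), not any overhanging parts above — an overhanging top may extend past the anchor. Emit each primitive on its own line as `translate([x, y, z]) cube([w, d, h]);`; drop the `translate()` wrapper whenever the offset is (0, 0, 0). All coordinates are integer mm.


translate([195, 217, 0]) cube([103, 103, 1354]);
translate([2478, 217, 0]) cube([103, 103, 1354]);
translate([298, 217, 216]) cube([2180, 103, 72]);
translate([298, 217, 1080]) cube([2180, 103, 72]);
translate([481, 320, 41]) cube([102, 20, 1188]);
translate([766, 320, 41]) cube([102, 20, 1188]);
translate([1051, 320, 41]) cube([102, 20, 1188]);
translate([1336, 320, 41]) cube([102, 20, 1188]);
translate([1621, 320, 41]) cube([102, 20, 1188]);
translate([1906, 320, 41]) cube([102, 20, 1188]);
translate([2191, 320, 41]) cube([102, 20, 1188]);


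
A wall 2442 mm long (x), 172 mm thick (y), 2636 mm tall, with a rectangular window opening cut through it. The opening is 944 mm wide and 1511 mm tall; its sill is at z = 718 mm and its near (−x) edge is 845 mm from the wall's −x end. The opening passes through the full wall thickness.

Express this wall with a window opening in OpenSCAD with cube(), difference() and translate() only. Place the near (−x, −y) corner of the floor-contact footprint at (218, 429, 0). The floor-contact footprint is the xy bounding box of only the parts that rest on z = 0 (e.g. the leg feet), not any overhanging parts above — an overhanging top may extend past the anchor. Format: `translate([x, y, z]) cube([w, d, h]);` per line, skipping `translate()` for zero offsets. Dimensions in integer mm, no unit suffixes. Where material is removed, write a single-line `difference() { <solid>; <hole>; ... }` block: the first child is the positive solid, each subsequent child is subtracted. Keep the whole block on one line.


difference() { translate([218, 429, 0]) cube([2442, 172, 2636]); translate([1063, 429, 718]) cube([944, 172, 1511]); }


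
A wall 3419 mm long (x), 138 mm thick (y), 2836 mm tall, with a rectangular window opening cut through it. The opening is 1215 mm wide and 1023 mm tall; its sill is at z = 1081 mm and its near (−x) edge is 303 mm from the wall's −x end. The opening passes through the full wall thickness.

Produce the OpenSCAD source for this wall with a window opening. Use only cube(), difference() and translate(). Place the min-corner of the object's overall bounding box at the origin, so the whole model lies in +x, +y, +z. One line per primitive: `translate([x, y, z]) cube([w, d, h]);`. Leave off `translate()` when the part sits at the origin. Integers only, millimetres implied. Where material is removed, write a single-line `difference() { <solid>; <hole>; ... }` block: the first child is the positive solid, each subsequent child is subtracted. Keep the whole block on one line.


difference() { cube([3419, 138, 2836]); translate([303, 0, 1081]) cube([1215, 138, 1023]); }


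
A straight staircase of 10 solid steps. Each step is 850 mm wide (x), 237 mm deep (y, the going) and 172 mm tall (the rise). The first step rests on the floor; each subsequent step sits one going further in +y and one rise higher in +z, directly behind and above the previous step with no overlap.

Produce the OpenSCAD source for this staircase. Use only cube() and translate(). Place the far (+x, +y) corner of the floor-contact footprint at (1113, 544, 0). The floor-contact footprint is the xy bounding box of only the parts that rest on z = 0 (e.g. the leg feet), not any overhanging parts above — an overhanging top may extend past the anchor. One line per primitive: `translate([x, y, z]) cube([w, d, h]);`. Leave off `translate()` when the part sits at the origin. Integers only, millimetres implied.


translate([263, 307, 0]) cube([850, 237, 172]);
translate([263, 544, 172]) cube([850, 237, 172]);
translate([263, 781, 344]) cube([850, 237, 172]);
translate([263, 1018, 516]) cube([850, 237, 172]);
translate([263, 1255, 688]) cube([850, 237, 172]);
translate([263, 1492, 860]) cube([850, 237, 172]);
translate([263, 1729, 1032]) cube([850, 237, 172]);
translate([263, 1966, 1204]) cube([850, 237, 172]);
translate([263, 2203, 1376]) cube([850, 237, 172]);
translate([263, 2440, 1548]) cube([850, 237, 172]);


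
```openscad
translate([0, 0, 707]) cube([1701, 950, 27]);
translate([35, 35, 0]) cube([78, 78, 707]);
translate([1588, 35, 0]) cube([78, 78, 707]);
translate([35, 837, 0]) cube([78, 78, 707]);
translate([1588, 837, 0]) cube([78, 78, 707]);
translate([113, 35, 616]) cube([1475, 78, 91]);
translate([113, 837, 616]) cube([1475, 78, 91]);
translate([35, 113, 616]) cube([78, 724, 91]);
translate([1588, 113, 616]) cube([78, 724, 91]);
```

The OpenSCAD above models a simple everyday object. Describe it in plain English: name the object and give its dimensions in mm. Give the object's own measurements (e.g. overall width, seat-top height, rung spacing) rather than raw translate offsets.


A rectangular dining table. The top is 1701×950×27 mm with its upper surface at z = 734 mm. It stands on four 78×78 mm square legs, each inset 35 mm from the nearest pair of top edges, running from the floor to the underside of the top. Four apron rails, 78 mm thick and 91 mm tall, run between adjacent legs with their top edges flush with the underside of the top and their outer faces flush with the legs' outer faces.


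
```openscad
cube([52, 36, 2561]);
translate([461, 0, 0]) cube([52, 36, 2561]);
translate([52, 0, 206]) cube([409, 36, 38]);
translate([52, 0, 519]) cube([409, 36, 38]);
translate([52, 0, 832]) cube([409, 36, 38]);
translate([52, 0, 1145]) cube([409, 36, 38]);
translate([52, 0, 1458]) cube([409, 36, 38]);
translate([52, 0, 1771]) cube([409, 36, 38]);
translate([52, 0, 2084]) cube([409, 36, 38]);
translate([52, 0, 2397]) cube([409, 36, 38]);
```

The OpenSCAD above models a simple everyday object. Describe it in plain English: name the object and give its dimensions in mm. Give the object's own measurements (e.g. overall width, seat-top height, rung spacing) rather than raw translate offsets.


A straight ladder. Two 52×36 mm vertical rails, 2561 mm tall, stand 513 mm apart (outside-to-outside) with their front faces coplanar on the −y side. 8 rungs, each 36 mm deep and 38 mm tall, span between the inner faces of the rails, front faces flush with the rails. The lowest rung's underside is at z = 206 mm and rungs are spaced 313 mm apart (underside to underside).


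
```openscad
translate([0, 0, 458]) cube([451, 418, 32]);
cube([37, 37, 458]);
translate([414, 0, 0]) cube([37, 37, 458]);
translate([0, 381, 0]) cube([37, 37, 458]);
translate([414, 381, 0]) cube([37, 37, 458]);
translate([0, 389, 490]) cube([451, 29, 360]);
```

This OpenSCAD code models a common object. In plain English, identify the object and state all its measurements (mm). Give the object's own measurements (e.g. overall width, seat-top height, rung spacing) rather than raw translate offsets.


A chair. The seat is a 451×418×32 mm slab with its top at z = 490 mm, on four 37×37 mm corner legs (flush with the seat edges, standing on z = 0). A flat backrest 29 mm thick, 360 mm tall, spans the full seat width and rises from the seat top along its +y edge, rear face flush with the rear of the seat.


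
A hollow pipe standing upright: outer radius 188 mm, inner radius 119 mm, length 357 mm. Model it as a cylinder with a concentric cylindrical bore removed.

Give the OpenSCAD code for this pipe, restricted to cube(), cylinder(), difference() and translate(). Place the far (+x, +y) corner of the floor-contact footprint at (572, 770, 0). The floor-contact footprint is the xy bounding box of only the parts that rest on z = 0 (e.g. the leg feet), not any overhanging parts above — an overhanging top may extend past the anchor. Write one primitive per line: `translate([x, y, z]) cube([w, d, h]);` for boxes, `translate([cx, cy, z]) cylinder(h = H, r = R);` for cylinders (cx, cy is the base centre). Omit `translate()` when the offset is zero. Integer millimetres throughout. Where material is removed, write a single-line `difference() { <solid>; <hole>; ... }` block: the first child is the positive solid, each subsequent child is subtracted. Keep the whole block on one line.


difference() { translate([384, 582, 0]) cylinder(h = 357, r = 188); translate([384, 582, 0]) cylinder(h = 357, r = 119); }


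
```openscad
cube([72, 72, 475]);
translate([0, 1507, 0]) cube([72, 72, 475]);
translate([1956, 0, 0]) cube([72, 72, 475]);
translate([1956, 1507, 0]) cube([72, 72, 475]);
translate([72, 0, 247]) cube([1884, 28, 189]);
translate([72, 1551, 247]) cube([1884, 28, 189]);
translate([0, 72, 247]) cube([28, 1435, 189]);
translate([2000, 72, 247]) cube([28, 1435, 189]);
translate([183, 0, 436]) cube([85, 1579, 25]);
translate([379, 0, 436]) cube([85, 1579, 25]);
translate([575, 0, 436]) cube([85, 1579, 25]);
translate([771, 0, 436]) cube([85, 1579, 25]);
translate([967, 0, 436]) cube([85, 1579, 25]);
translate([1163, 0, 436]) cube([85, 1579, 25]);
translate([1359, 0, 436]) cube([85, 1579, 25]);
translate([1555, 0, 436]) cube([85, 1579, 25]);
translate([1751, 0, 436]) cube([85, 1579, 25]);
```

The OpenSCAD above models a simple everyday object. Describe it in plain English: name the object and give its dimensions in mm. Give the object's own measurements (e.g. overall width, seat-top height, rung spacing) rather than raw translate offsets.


A bed frame 2028 mm long (x) by 1579 mm wide (y). Four 72×72 mm corner posts, 475 mm tall, at the corners of the footprint. Four rails of 28 mm thickness and 189 mm height run between adjacent posts with their undersides at z = 247 mm, their outer faces flush with the outside of the frame (the two x-running rails run between the posts' inner faces; the two y-running rails run between the posts' inner faces). 9 slats, each 85 mm wide (x) and 25 mm thick, lie across the top of the two x-running rails, running the full 1579 mm width of the frame in y; along x they sit between the end posts with a 111 mm gap after the −x posts and between neighbouring slats, leaving 120 mm before the +x posts.


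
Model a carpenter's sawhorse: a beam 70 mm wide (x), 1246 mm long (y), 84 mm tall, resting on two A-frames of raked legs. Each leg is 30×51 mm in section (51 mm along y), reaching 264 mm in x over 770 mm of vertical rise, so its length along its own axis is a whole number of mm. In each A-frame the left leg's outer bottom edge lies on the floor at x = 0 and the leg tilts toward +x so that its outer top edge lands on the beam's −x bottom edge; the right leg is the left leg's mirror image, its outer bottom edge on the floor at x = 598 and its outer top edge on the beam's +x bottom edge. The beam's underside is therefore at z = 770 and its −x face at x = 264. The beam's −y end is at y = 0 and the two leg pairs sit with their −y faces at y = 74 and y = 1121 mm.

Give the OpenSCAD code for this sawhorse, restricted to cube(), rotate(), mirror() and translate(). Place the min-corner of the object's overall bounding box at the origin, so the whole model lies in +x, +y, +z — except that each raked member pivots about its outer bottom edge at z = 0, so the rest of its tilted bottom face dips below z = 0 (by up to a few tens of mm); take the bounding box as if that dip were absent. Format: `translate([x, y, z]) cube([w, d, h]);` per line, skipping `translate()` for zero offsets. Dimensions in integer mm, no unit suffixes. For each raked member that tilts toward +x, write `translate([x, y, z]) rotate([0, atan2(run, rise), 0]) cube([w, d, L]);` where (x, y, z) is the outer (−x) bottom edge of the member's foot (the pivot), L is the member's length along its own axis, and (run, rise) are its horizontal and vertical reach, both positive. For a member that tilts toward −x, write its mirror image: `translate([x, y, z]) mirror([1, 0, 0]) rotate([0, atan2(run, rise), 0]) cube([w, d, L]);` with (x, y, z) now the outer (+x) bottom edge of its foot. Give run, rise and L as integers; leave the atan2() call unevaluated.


translate([264, 0, 770]) cube([70, 1246, 84]);
translate([0, 74, 0]) rotate([0, atan2(264, 770), 0]) cube([30, 51, 814]);
translate([598, 74, 0]) mirror([1, 0, 0]) rotate([0, atan2(264, 770), 0]) cube([30, 51, 814]);
translate([0, 1121, 0]) rotate([0, atan2(264, 770), 0]) cube([30, 51, 814]);
translate([598, 1121, 0]) mirror([1, 0, 0]) rotate([0, atan2(264, 770), 0]) cube([30, 51, 814]);


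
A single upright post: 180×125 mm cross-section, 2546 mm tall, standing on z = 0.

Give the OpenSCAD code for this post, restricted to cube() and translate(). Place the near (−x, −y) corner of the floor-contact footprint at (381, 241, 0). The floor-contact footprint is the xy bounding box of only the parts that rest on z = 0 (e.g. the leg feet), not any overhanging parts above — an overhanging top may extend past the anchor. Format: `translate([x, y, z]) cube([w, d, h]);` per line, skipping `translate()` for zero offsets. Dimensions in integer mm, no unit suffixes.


translate([381, 241, 0]) cube([180, 125, 2546]);


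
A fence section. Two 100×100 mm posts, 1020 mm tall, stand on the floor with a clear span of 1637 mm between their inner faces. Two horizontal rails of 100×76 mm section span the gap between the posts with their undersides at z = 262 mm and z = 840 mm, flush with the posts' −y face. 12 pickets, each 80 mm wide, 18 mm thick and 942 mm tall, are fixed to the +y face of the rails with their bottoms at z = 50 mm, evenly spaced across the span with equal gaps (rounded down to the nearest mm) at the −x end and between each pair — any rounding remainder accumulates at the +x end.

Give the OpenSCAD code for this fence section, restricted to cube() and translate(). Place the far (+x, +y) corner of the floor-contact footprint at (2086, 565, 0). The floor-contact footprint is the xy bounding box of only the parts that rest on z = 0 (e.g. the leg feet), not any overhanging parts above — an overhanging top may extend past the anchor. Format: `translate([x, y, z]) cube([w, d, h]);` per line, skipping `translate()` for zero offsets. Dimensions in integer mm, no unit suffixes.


translate([249, 465, 0]) cube([100, 100, 1020]);
translate([1986, 465, 0]) cube([100, 100, 1020]);
translate([349, 465, 262]) cube([1637, 100, 76]);
translate([349, 465, 840]) cube([1637, 100, 76]);
translate([401, 565, 50]) cube([80, 18, 942]);
translate([533, 565, 50]) cube([80, 18, 942]);
translate([665, 565, 50]) cube([80, 18, 942]);
translate([797, 565, 50]) cube([80, 18, 942]);
translate([929, 565, 50]) cube([80, 18, 942]);
translate([1061, 565, 50]) cube([80, 18, 942]);
translate([1193, 565, 50]) cube([80, 18, 942]);
translate([1325, 565, 50]) cube([80, 18, 942]);
translate([1457, 565, 50]) cube([80, 18, 942]);
translate([1589, 565, 50]) cube([80, 18, 942]);
translate([1721, 565, 50]) cube([80, 18, 942]);
translate([1853, 565, 50]) cube([80, 18, 942]);


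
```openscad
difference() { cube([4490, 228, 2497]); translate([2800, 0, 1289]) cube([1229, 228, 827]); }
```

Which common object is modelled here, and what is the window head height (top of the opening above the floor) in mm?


A wall with a window opening. The window head height is 2116 mm.

A wall with a rectangular opening subtracted — a window. Sill at z = 1289, opening 827 mm tall, so the head is at 1289 + 827 = 2116 mm.
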